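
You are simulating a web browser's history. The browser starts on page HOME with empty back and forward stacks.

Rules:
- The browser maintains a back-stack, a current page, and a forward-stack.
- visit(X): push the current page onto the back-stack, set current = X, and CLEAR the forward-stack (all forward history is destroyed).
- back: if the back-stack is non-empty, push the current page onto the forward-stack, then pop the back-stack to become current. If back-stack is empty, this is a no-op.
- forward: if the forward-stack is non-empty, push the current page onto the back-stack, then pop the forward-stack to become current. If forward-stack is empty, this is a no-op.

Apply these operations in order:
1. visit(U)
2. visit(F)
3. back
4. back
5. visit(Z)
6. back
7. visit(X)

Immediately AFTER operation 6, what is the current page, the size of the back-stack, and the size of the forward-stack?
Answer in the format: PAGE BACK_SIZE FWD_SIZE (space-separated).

After 1 (visit(U)): cur=U back=1 fwd=0
After 2 (visit(F)): cur=F back=2 fwd=0
After 3 (back): cur=U back=1 fwd=1
After 4 (back): cur=HOME back=0 fwd=2
After 5 (visit(Z)): cur=Z back=1 fwd=0
After 6 (back): cur=HOME back=0 fwd=1

HOME 0 1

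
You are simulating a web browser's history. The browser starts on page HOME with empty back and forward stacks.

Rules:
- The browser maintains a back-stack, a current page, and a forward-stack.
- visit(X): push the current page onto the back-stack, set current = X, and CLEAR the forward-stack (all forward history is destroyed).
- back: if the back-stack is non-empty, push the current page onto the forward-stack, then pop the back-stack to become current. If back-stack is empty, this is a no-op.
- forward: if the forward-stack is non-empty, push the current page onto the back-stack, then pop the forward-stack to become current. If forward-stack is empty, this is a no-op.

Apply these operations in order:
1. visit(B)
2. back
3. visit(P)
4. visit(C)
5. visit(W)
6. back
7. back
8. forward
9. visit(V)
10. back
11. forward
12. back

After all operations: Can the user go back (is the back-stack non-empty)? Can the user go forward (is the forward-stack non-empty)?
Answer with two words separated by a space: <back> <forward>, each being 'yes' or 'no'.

Answer: yes yes

Derivation:
After 1 (visit(B)): cur=B back=1 fwd=0
After 2 (back): cur=HOME back=0 fwd=1
After 3 (visit(P)): cur=P back=1 fwd=0
After 4 (visit(C)): cur=C back=2 fwd=0
After 5 (visit(W)): cur=W back=3 fwd=0
After 6 (back): cur=C back=2 fwd=1
After 7 (back): cur=P back=1 fwd=2
After 8 (forward): cur=C back=2 fwd=1
After 9 (visit(V)): cur=V back=3 fwd=0
After 10 (back): cur=C back=2 fwd=1
After 11 (forward): cur=V back=3 fwd=0
After 12 (back): cur=C back=2 fwd=1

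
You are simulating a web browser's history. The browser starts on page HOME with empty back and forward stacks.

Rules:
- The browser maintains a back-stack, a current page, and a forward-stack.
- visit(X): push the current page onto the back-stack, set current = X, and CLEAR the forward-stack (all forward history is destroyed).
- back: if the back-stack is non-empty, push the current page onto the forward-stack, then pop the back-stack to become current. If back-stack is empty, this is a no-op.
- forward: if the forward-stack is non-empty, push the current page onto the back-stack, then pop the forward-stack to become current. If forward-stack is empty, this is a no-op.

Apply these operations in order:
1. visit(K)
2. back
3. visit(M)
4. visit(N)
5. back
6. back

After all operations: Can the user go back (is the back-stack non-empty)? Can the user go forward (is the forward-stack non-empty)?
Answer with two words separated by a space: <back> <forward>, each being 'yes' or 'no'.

Answer: no yes

Derivation:
After 1 (visit(K)): cur=K back=1 fwd=0
After 2 (back): cur=HOME back=0 fwd=1
After 3 (visit(M)): cur=M back=1 fwd=0
After 4 (visit(N)): cur=N back=2 fwd=0
After 5 (back): cur=M back=1 fwd=1
After 6 (back): cur=HOME back=0 fwd=2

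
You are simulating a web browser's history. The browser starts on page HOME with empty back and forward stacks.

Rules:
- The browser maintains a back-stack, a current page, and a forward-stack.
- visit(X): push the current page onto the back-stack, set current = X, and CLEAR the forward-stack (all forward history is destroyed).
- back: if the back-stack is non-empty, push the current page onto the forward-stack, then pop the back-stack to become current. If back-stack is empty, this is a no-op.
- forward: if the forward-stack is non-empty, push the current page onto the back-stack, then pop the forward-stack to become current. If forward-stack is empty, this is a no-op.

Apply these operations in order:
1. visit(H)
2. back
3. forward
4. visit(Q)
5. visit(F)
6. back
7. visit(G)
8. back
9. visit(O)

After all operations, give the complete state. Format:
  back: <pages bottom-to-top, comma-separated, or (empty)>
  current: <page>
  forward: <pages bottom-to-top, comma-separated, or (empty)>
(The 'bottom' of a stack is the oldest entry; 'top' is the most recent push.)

After 1 (visit(H)): cur=H back=1 fwd=0
After 2 (back): cur=HOME back=0 fwd=1
After 3 (forward): cur=H back=1 fwd=0
After 4 (visit(Q)): cur=Q back=2 fwd=0
After 5 (visit(F)): cur=F back=3 fwd=0
After 6 (back): cur=Q back=2 fwd=1
After 7 (visit(G)): cur=G back=3 fwd=0
After 8 (back): cur=Q back=2 fwd=1
After 9 (visit(O)): cur=O back=3 fwd=0

Answer: back: HOME,H,Q
current: O
forward: (empty)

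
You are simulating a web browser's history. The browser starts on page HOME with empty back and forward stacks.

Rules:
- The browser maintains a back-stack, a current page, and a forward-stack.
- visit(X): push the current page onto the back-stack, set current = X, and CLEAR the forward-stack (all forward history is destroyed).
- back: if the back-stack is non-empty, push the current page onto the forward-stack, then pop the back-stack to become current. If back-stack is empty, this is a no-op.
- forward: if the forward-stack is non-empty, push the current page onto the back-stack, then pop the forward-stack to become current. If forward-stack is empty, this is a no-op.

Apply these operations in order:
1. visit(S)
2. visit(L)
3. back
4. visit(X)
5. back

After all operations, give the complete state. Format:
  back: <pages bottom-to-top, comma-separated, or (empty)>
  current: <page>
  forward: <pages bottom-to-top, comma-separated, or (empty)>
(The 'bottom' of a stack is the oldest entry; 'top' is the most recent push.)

After 1 (visit(S)): cur=S back=1 fwd=0
After 2 (visit(L)): cur=L back=2 fwd=0
After 3 (back): cur=S back=1 fwd=1
After 4 (visit(X)): cur=X back=2 fwd=0
After 5 (back): cur=S back=1 fwd=1

Answer: back: HOME
current: S
forward: X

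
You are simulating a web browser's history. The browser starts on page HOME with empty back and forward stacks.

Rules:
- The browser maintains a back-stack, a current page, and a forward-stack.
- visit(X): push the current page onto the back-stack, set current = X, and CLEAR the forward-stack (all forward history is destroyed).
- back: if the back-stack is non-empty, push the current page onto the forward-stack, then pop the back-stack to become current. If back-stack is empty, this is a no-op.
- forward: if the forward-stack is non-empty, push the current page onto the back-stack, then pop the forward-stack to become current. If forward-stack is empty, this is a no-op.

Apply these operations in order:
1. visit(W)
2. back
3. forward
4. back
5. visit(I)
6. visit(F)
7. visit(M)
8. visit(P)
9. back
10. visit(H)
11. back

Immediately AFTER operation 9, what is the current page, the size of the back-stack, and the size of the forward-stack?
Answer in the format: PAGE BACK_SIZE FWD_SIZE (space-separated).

After 1 (visit(W)): cur=W back=1 fwd=0
After 2 (back): cur=HOME back=0 fwd=1
After 3 (forward): cur=W back=1 fwd=0
After 4 (back): cur=HOME back=0 fwd=1
After 5 (visit(I)): cur=I back=1 fwd=0
After 6 (visit(F)): cur=F back=2 fwd=0
After 7 (visit(M)): cur=M back=3 fwd=0
After 8 (visit(P)): cur=P back=4 fwd=0
After 9 (back): cur=M back=3 fwd=1

M 3 1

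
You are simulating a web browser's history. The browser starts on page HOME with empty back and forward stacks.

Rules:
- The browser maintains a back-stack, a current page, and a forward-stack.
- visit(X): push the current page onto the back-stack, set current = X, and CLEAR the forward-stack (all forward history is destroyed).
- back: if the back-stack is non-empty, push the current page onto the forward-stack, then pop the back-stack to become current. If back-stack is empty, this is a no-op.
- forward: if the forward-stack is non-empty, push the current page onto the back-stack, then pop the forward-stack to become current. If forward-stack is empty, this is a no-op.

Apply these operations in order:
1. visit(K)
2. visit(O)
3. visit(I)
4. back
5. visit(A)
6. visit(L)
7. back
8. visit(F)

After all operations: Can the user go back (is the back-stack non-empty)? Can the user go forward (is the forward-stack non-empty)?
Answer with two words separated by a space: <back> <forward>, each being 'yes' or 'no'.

After 1 (visit(K)): cur=K back=1 fwd=0
After 2 (visit(O)): cur=O back=2 fwd=0
After 3 (visit(I)): cur=I back=3 fwd=0
After 4 (back): cur=O back=2 fwd=1
After 5 (visit(A)): cur=A back=3 fwd=0
After 6 (visit(L)): cur=L back=4 fwd=0
After 7 (back): cur=A back=3 fwd=1
After 8 (visit(F)): cur=F back=4 fwd=0

Answer: yes no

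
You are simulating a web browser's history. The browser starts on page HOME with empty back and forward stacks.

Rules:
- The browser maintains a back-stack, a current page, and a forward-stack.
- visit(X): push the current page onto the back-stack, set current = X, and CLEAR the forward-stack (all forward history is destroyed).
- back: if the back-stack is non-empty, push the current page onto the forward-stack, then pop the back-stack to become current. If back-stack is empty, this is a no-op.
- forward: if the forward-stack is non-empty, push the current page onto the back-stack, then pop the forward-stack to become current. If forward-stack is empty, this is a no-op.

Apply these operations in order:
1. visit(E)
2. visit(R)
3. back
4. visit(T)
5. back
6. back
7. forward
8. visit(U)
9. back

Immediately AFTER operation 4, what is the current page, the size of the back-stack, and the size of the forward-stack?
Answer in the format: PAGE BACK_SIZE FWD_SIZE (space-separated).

After 1 (visit(E)): cur=E back=1 fwd=0
After 2 (visit(R)): cur=R back=2 fwd=0
After 3 (back): cur=E back=1 fwd=1
After 4 (visit(T)): cur=T back=2 fwd=0

T 2 0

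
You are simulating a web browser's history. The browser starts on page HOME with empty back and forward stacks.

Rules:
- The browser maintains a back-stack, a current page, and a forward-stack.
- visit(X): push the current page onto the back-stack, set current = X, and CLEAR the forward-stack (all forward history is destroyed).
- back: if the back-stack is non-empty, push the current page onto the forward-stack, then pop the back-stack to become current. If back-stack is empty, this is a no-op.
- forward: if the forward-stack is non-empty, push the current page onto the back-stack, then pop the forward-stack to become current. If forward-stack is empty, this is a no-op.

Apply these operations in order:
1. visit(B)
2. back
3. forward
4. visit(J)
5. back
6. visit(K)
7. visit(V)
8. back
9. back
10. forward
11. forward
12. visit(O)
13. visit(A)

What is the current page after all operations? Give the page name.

After 1 (visit(B)): cur=B back=1 fwd=0
After 2 (back): cur=HOME back=0 fwd=1
After 3 (forward): cur=B back=1 fwd=0
After 4 (visit(J)): cur=J back=2 fwd=0
After 5 (back): cur=B back=1 fwd=1
After 6 (visit(K)): cur=K back=2 fwd=0
After 7 (visit(V)): cur=V back=3 fwd=0
After 8 (back): cur=K back=2 fwd=1
After 9 (back): cur=B back=1 fwd=2
After 10 (forward): cur=K back=2 fwd=1
After 11 (forward): cur=V back=3 fwd=0
After 12 (visit(O)): cur=O back=4 fwd=0
After 13 (visit(A)): cur=A back=5 fwd=0

Answer: A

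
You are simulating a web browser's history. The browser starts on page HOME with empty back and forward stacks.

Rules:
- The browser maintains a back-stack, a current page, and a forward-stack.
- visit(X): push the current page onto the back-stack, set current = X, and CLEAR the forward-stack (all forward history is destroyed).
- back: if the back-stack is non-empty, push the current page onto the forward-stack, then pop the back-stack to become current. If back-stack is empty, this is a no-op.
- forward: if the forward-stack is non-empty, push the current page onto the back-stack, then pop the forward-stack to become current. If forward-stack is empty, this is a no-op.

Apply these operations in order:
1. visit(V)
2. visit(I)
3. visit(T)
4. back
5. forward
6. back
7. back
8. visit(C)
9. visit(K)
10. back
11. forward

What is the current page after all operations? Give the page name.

Answer: K

Derivation:
After 1 (visit(V)): cur=V back=1 fwd=0
After 2 (visit(I)): cur=I back=2 fwd=0
After 3 (visit(T)): cur=T back=3 fwd=0
After 4 (back): cur=I back=2 fwd=1
After 5 (forward): cur=T back=3 fwd=0
After 6 (back): cur=I back=2 fwd=1
After 7 (back): cur=V back=1 fwd=2
After 8 (visit(C)): cur=C back=2 fwd=0
After 9 (visit(K)): cur=K back=3 fwd=0
After 10 (back): cur=C back=2 fwd=1
After 11 (forward): cur=K back=3 fwd=0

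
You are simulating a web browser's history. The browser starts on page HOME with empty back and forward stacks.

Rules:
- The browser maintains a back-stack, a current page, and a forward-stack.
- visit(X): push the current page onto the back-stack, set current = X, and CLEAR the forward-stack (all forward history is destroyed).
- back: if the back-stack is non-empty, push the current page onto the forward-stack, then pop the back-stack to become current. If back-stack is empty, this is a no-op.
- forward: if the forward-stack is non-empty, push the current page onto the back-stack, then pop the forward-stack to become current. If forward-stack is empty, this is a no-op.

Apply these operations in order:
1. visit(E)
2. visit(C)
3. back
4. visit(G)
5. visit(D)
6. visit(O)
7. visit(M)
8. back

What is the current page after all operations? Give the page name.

After 1 (visit(E)): cur=E back=1 fwd=0
After 2 (visit(C)): cur=C back=2 fwd=0
After 3 (back): cur=E back=1 fwd=1
After 4 (visit(G)): cur=G back=2 fwd=0
After 5 (visit(D)): cur=D back=3 fwd=0
After 6 (visit(O)): cur=O back=4 fwd=0
After 7 (visit(M)): cur=M back=5 fwd=0
After 8 (back): cur=O back=4 fwd=1

Answer: O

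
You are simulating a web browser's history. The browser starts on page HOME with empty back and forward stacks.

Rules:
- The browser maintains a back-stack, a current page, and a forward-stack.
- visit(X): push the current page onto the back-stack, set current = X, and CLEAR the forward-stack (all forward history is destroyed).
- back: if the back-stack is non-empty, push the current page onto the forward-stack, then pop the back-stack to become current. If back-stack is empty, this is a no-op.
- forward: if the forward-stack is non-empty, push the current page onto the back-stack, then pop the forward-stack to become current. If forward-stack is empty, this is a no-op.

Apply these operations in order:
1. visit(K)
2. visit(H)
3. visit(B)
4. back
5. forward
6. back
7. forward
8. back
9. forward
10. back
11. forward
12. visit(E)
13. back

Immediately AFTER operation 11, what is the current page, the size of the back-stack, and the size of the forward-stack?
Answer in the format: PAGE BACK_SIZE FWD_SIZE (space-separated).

After 1 (visit(K)): cur=K back=1 fwd=0
After 2 (visit(H)): cur=H back=2 fwd=0
After 3 (visit(B)): cur=B back=3 fwd=0
After 4 (back): cur=H back=2 fwd=1
After 5 (forward): cur=B back=3 fwd=0
After 6 (back): cur=H back=2 fwd=1
After 7 (forward): cur=B back=3 fwd=0
After 8 (back): cur=H back=2 fwd=1
After 9 (forward): cur=B back=3 fwd=0
After 10 (back): cur=H back=2 fwd=1
After 11 (forward): cur=B back=3 fwd=0

B 3 0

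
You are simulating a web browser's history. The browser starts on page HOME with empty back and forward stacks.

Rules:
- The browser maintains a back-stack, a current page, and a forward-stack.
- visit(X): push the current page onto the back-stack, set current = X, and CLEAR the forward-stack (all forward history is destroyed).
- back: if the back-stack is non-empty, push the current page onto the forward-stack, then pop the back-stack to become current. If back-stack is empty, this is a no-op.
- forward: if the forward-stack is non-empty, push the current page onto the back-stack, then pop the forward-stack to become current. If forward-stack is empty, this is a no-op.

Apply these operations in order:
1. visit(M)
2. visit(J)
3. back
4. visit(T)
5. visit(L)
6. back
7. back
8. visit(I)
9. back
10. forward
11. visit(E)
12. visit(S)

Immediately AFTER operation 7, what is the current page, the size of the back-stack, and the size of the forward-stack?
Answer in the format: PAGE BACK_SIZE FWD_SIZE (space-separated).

After 1 (visit(M)): cur=M back=1 fwd=0
After 2 (visit(J)): cur=J back=2 fwd=0
After 3 (back): cur=M back=1 fwd=1
After 4 (visit(T)): cur=T back=2 fwd=0
After 5 (visit(L)): cur=L back=3 fwd=0
After 6 (back): cur=T back=2 fwd=1
After 7 (back): cur=M back=1 fwd=2

M 1 2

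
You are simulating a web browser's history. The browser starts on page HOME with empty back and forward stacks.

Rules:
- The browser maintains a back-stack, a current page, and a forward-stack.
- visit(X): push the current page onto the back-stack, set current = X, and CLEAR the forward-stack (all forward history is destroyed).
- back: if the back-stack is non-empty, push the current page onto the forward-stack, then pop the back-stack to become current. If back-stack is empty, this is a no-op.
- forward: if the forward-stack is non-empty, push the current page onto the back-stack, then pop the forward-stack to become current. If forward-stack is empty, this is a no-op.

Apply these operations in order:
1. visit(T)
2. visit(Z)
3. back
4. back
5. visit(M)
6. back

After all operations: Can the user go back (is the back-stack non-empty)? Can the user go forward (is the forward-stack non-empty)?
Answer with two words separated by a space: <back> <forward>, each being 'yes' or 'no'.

After 1 (visit(T)): cur=T back=1 fwd=0
After 2 (visit(Z)): cur=Z back=2 fwd=0
After 3 (back): cur=T back=1 fwd=1
After 4 (back): cur=HOME back=0 fwd=2
After 5 (visit(M)): cur=M back=1 fwd=0
After 6 (back): cur=HOME back=0 fwd=1

Answer: no yes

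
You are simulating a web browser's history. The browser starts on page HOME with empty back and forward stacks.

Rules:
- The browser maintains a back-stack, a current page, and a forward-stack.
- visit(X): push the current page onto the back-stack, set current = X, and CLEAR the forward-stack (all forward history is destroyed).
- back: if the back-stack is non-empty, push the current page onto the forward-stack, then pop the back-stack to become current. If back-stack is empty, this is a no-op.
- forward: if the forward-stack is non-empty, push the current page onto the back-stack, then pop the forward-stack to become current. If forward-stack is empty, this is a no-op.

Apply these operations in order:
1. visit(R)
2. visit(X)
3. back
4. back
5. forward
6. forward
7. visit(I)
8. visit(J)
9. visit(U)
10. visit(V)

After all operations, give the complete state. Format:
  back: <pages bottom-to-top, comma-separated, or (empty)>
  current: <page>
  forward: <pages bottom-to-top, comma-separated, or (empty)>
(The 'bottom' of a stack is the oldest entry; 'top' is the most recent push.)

After 1 (visit(R)): cur=R back=1 fwd=0
After 2 (visit(X)): cur=X back=2 fwd=0
After 3 (back): cur=R back=1 fwd=1
After 4 (back): cur=HOME back=0 fwd=2
After 5 (forward): cur=R back=1 fwd=1
After 6 (forward): cur=X back=2 fwd=0
After 7 (visit(I)): cur=I back=3 fwd=0
After 8 (visit(J)): cur=J back=4 fwd=0
After 9 (visit(U)): cur=U back=5 fwd=0
After 10 (visit(V)): cur=V back=6 fwd=0

Answer: back: HOME,R,X,I,J,U
current: V
forward: (empty)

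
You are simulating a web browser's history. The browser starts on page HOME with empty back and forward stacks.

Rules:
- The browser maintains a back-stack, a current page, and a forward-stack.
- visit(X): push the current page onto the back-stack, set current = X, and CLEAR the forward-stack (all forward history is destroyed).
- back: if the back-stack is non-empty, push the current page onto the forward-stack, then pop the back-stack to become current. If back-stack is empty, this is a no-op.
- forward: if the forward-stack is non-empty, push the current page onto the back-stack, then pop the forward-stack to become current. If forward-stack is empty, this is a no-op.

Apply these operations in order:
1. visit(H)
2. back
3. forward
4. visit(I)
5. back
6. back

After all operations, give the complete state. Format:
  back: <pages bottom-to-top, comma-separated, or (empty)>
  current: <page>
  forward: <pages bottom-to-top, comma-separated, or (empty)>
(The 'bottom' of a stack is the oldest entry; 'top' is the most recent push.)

After 1 (visit(H)): cur=H back=1 fwd=0
After 2 (back): cur=HOME back=0 fwd=1
After 3 (forward): cur=H back=1 fwd=0
After 4 (visit(I)): cur=I back=2 fwd=0
After 5 (back): cur=H back=1 fwd=1
After 6 (back): cur=HOME back=0 fwd=2

Answer: back: (empty)
current: HOME
forward: I,H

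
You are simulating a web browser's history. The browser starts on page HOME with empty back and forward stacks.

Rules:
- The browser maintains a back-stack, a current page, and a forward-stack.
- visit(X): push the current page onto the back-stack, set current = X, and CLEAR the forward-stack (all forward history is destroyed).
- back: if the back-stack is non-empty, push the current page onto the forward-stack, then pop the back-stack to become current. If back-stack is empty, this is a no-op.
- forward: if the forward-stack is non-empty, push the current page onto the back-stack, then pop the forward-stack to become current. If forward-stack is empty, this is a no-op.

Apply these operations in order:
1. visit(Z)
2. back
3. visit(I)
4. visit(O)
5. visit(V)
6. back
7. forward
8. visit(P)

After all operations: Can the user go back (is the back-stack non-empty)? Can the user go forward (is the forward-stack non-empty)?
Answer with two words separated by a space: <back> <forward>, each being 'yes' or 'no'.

After 1 (visit(Z)): cur=Z back=1 fwd=0
After 2 (back): cur=HOME back=0 fwd=1
After 3 (visit(I)): cur=I back=1 fwd=0
After 4 (visit(O)): cur=O back=2 fwd=0
After 5 (visit(V)): cur=V back=3 fwd=0
After 6 (back): cur=O back=2 fwd=1
After 7 (forward): cur=V back=3 fwd=0
After 8 (visit(P)): cur=P back=4 fwd=0

Answer: yes no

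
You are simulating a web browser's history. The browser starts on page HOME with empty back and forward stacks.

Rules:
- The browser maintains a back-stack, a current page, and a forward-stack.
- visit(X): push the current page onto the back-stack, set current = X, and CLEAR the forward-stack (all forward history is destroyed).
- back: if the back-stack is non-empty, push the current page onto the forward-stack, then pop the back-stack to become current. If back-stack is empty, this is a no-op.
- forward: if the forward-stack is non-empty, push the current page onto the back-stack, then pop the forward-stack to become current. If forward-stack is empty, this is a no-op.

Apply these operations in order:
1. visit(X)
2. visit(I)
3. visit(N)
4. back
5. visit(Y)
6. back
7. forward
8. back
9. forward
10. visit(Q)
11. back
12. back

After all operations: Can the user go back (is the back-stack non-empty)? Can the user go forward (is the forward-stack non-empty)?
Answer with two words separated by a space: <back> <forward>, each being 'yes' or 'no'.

After 1 (visit(X)): cur=X back=1 fwd=0
After 2 (visit(I)): cur=I back=2 fwd=0
After 3 (visit(N)): cur=N back=3 fwd=0
After 4 (back): cur=I back=2 fwd=1
After 5 (visit(Y)): cur=Y back=3 fwd=0
After 6 (back): cur=I back=2 fwd=1
After 7 (forward): cur=Y back=3 fwd=0
After 8 (back): cur=I back=2 fwd=1
After 9 (forward): cur=Y back=3 fwd=0
After 10 (visit(Q)): cur=Q back=4 fwd=0
After 11 (back): cur=Y back=3 fwd=1
After 12 (back): cur=I back=2 fwd=2

Answer: yes yes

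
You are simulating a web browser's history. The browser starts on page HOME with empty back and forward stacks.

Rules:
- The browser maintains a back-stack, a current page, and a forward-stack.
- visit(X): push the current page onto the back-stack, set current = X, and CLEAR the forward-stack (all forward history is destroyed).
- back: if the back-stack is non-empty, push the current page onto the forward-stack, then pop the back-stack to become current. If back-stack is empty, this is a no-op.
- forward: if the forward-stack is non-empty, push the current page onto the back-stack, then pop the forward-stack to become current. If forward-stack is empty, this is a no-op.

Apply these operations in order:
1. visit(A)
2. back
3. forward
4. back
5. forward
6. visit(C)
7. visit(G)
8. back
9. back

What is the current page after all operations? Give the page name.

After 1 (visit(A)): cur=A back=1 fwd=0
After 2 (back): cur=HOME back=0 fwd=1
After 3 (forward): cur=A back=1 fwd=0
After 4 (back): cur=HOME back=0 fwd=1
After 5 (forward): cur=A back=1 fwd=0
After 6 (visit(C)): cur=C back=2 fwd=0
After 7 (visit(G)): cur=G back=3 fwd=0
After 8 (back): cur=C back=2 fwd=1
After 9 (back): cur=A back=1 fwd=2

Answer: A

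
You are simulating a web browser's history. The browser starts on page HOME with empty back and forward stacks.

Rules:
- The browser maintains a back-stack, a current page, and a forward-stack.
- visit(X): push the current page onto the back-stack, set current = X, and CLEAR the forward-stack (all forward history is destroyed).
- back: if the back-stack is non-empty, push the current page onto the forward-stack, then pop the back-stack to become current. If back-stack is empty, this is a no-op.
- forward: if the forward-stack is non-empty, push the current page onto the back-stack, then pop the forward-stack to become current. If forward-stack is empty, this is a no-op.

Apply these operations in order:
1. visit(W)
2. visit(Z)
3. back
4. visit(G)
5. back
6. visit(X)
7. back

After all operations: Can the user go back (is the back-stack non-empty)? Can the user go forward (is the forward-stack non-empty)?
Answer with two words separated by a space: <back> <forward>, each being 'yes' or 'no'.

After 1 (visit(W)): cur=W back=1 fwd=0
After 2 (visit(Z)): cur=Z back=2 fwd=0
After 3 (back): cur=W back=1 fwd=1
After 4 (visit(G)): cur=G back=2 fwd=0
After 5 (back): cur=W back=1 fwd=1
After 6 (visit(X)): cur=X back=2 fwd=0
After 7 (back): cur=W back=1 fwd=1

Answer: yes yes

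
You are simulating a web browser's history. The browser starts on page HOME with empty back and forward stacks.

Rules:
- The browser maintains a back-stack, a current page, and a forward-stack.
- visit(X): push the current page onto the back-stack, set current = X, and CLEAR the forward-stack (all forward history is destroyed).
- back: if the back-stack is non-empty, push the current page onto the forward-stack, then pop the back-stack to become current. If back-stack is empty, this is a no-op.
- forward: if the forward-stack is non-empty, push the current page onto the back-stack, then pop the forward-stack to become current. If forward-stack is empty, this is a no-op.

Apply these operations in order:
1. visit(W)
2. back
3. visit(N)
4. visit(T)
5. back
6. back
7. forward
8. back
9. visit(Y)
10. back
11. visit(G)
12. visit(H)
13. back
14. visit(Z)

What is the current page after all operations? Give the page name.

After 1 (visit(W)): cur=W back=1 fwd=0
After 2 (back): cur=HOME back=0 fwd=1
After 3 (visit(N)): cur=N back=1 fwd=0
After 4 (visit(T)): cur=T back=2 fwd=0
After 5 (back): cur=N back=1 fwd=1
After 6 (back): cur=HOME back=0 fwd=2
After 7 (forward): cur=N back=1 fwd=1
After 8 (back): cur=HOME back=0 fwd=2
After 9 (visit(Y)): cur=Y back=1 fwd=0
After 10 (back): cur=HOME back=0 fwd=1
After 11 (visit(G)): cur=G back=1 fwd=0
After 12 (visit(H)): cur=H back=2 fwd=0
After 13 (back): cur=G back=1 fwd=1
After 14 (visit(Z)): cur=Z back=2 fwd=0

Answer: Z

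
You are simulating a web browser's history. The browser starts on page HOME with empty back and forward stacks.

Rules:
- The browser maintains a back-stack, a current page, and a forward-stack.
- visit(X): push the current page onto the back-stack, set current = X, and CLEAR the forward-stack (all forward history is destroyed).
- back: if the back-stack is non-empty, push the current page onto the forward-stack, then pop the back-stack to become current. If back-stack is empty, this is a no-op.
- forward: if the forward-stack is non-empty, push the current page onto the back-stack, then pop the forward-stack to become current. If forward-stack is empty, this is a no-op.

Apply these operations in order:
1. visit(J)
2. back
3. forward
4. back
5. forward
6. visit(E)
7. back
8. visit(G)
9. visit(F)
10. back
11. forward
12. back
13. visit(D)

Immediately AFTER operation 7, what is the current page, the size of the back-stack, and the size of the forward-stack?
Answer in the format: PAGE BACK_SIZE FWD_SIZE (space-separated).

After 1 (visit(J)): cur=J back=1 fwd=0
After 2 (back): cur=HOME back=0 fwd=1
After 3 (forward): cur=J back=1 fwd=0
After 4 (back): cur=HOME back=0 fwd=1
After 5 (forward): cur=J back=1 fwd=0
After 6 (visit(E)): cur=E back=2 fwd=0
After 7 (back): cur=J back=1 fwd=1

J 1 1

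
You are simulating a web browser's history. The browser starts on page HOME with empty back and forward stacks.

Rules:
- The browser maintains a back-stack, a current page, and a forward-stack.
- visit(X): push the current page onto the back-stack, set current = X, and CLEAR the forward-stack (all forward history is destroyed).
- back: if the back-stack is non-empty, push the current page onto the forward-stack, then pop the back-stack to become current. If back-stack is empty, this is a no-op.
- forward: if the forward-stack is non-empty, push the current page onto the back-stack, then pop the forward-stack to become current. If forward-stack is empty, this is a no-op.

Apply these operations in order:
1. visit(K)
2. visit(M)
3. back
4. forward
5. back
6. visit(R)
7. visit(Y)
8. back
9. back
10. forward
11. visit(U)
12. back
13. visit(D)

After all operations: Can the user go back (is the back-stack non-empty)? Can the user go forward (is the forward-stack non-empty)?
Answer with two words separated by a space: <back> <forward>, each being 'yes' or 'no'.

After 1 (visit(K)): cur=K back=1 fwd=0
After 2 (visit(M)): cur=M back=2 fwd=0
After 3 (back): cur=K back=1 fwd=1
After 4 (forward): cur=M back=2 fwd=0
After 5 (back): cur=K back=1 fwd=1
After 6 (visit(R)): cur=R back=2 fwd=0
After 7 (visit(Y)): cur=Y back=3 fwd=0
After 8 (back): cur=R back=2 fwd=1
After 9 (back): cur=K back=1 fwd=2
After 10 (forward): cur=R back=2 fwd=1
After 11 (visit(U)): cur=U back=3 fwd=0
After 12 (back): cur=R back=2 fwd=1
After 13 (visit(D)): cur=D back=3 fwd=0

Answer: yes no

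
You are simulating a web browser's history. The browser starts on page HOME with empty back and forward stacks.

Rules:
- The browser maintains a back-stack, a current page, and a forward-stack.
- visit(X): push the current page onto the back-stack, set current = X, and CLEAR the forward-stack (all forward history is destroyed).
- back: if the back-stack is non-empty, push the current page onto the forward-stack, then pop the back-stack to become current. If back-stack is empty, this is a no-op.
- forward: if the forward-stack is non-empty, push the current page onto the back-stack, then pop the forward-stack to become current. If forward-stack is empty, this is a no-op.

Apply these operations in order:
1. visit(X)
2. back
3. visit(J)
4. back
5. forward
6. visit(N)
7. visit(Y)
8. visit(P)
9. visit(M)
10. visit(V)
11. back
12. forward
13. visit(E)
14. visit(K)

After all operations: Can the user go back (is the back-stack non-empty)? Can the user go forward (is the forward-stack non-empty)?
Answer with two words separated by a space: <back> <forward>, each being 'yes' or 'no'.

After 1 (visit(X)): cur=X back=1 fwd=0
After 2 (back): cur=HOME back=0 fwd=1
After 3 (visit(J)): cur=J back=1 fwd=0
After 4 (back): cur=HOME back=0 fwd=1
After 5 (forward): cur=J back=1 fwd=0
After 6 (visit(N)): cur=N back=2 fwd=0
After 7 (visit(Y)): cur=Y back=3 fwd=0
After 8 (visit(P)): cur=P back=4 fwd=0
After 9 (visit(M)): cur=M back=5 fwd=0
After 10 (visit(V)): cur=V back=6 fwd=0
After 11 (back): cur=M back=5 fwd=1
After 12 (forward): cur=V back=6 fwd=0
After 13 (visit(E)): cur=E back=7 fwd=0
After 14 (visit(K)): cur=K back=8 fwd=0

Answer: yes no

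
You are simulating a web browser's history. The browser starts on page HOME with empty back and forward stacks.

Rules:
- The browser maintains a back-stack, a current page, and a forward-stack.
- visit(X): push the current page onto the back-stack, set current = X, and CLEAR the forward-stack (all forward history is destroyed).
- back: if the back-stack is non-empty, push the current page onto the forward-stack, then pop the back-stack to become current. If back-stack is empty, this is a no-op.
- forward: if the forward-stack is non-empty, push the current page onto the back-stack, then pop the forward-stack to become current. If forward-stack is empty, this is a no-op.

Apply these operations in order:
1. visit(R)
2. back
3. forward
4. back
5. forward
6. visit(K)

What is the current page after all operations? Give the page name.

Answer: K

Derivation:
After 1 (visit(R)): cur=R back=1 fwd=0
After 2 (back): cur=HOME back=0 fwd=1
After 3 (forward): cur=R back=1 fwd=0
After 4 (back): cur=HOME back=0 fwd=1
After 5 (forward): cur=R back=1 fwd=0
After 6 (visit(K)): cur=K back=2 fwd=0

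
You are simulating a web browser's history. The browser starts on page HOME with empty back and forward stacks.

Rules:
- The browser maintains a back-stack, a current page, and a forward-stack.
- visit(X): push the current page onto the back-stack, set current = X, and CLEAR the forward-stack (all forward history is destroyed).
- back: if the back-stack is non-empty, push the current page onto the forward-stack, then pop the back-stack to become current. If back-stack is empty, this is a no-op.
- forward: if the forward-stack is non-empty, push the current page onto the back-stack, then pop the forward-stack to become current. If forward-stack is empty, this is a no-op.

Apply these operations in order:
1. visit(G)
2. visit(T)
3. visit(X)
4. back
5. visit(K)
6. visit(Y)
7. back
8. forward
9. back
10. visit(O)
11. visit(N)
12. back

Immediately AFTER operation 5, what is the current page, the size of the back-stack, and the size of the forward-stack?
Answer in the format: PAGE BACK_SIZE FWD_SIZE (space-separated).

After 1 (visit(G)): cur=G back=1 fwd=0
After 2 (visit(T)): cur=T back=2 fwd=0
After 3 (visit(X)): cur=X back=3 fwd=0
After 4 (back): cur=T back=2 fwd=1
After 5 (visit(K)): cur=K back=3 fwd=0

K 3 0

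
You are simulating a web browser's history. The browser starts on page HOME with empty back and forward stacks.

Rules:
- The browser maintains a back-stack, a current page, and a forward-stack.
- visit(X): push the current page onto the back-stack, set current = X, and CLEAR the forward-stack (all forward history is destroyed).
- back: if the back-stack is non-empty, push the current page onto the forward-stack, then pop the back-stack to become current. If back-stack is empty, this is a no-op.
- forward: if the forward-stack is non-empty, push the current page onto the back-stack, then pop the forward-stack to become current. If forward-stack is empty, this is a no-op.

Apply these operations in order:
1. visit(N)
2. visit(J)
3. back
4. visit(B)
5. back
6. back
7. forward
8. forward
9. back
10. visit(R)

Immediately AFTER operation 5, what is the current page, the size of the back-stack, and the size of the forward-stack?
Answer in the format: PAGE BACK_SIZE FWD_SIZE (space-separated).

After 1 (visit(N)): cur=N back=1 fwd=0
After 2 (visit(J)): cur=J back=2 fwd=0
After 3 (back): cur=N back=1 fwd=1
After 4 (visit(B)): cur=B back=2 fwd=0
After 5 (back): cur=N back=1 fwd=1

N 1 1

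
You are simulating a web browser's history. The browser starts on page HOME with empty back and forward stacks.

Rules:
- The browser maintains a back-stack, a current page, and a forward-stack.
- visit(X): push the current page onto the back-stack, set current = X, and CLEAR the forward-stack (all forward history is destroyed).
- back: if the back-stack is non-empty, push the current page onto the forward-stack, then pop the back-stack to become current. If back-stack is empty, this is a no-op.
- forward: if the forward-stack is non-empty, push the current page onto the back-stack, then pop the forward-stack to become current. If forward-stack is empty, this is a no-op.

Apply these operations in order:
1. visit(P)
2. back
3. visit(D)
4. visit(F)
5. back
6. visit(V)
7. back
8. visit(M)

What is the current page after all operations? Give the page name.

After 1 (visit(P)): cur=P back=1 fwd=0
After 2 (back): cur=HOME back=0 fwd=1
After 3 (visit(D)): cur=D back=1 fwd=0
After 4 (visit(F)): cur=F back=2 fwd=0
After 5 (back): cur=D back=1 fwd=1
After 6 (visit(V)): cur=V back=2 fwd=0
After 7 (back): cur=D back=1 fwd=1
After 8 (visit(M)): cur=M back=2 fwd=0

Answer: M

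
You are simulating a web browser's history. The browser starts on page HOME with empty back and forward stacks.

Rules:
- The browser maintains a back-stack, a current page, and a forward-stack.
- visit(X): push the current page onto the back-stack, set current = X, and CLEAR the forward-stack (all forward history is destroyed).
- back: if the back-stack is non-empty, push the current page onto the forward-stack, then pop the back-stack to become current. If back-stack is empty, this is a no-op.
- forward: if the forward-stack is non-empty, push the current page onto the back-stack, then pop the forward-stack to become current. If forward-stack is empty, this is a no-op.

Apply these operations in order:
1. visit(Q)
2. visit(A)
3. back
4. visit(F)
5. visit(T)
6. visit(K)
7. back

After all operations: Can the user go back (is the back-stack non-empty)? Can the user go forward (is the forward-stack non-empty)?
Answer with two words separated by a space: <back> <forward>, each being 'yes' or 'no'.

Answer: yes yes

Derivation:
After 1 (visit(Q)): cur=Q back=1 fwd=0
After 2 (visit(A)): cur=A back=2 fwd=0
After 3 (back): cur=Q back=1 fwd=1
After 4 (visit(F)): cur=F back=2 fwd=0
After 5 (visit(T)): cur=T back=3 fwd=0
After 6 (visit(K)): cur=K back=4 fwd=0
After 7 (back): cur=T back=3 fwd=1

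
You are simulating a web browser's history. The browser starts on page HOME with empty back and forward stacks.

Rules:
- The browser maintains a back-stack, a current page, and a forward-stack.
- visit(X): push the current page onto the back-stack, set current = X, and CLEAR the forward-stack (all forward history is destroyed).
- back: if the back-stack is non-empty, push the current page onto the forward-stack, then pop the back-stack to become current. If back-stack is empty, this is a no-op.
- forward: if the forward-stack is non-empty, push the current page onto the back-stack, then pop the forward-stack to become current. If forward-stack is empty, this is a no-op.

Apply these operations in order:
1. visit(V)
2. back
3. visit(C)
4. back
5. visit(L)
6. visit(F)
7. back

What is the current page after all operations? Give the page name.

Answer: L

Derivation:
After 1 (visit(V)): cur=V back=1 fwd=0
After 2 (back): cur=HOME back=0 fwd=1
After 3 (visit(C)): cur=C back=1 fwd=0
After 4 (back): cur=HOME back=0 fwd=1
After 5 (visit(L)): cur=L back=1 fwd=0
After 6 (visit(F)): cur=F back=2 fwd=0
After 7 (back): cur=L back=1 fwd=1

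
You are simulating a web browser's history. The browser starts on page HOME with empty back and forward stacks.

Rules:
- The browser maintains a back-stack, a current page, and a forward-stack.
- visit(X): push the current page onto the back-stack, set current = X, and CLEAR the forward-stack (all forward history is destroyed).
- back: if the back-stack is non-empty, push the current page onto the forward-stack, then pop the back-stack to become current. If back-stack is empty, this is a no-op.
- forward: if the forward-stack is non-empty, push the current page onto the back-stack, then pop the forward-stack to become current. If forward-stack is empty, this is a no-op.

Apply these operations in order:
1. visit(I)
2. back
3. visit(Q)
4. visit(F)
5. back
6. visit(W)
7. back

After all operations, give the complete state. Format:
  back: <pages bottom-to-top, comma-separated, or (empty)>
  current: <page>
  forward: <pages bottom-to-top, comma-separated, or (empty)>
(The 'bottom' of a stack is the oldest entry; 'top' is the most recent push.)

Answer: back: HOME
current: Q
forward: W

Derivation:
After 1 (visit(I)): cur=I back=1 fwd=0
After 2 (back): cur=HOME back=0 fwd=1
After 3 (visit(Q)): cur=Q back=1 fwd=0
After 4 (visit(F)): cur=F back=2 fwd=0
After 5 (back): cur=Q back=1 fwd=1
After 6 (visit(W)): cur=W back=2 fwd=0
After 7 (back): cur=Q back=1 fwd=1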